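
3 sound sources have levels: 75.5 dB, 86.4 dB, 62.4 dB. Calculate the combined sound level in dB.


Formula: L_total = 10 * log10( sum(10^(Li/10)) )
  Source 1: 10^(75.5/10) = 35481338.9234
  Source 2: 10^(86.4/10) = 436515832.2402
  Source 3: 10^(62.4/10) = 1737800.8287
Sum of linear values = 473734971.9923
L_total = 10 * log10(473734971.9923) = 86.76

86.76 dB


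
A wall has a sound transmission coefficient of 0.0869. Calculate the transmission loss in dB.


Given values:
  tau = 0.0869
Formula: TL = 10 * log10(1 / tau)
Compute 1 / tau = 1 / 0.0869 = 11.5075
Compute log10(11.5075) = 1.060981
TL = 10 * 1.060981 = 10.61

10.61 dB


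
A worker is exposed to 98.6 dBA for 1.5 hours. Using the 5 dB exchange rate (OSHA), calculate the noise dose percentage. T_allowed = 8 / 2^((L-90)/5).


Given values:
  L = 98.6 dBA, T = 1.5 hours
Formula: T_allowed = 8 / 2^((L - 90) / 5)
Compute exponent: (98.6 - 90) / 5 = 1.72
Compute 2^(1.72) = 3.294364
T_allowed = 8 / 3.294364 = 2.42839 hours
Dose = (T / T_allowed) * 100
Dose = (1.5 / 2.42839) * 100 = 61.77

61.77 %


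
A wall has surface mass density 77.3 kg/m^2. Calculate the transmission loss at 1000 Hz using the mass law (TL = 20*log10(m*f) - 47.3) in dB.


Given values:
  m = 77.3 kg/m^2, f = 1000 Hz
Formula: TL = 20 * log10(m * f) - 47.3
Compute m * f = 77.3 * 1000 = 77300.0
Compute log10(77300.0) = 4.888179
Compute 20 * 4.888179 = 97.7636
TL = 97.7636 - 47.3 = 50.46

50.46 dB


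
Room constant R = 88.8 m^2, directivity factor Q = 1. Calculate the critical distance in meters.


Given values:
  R = 88.8 m^2, Q = 1
Formula: d_c = 0.141 * sqrt(Q * R)
Compute Q * R = 1 * 88.8 = 88.8
Compute sqrt(88.8) = 9.4234
d_c = 0.141 * 9.4234 = 1.329

1.329 m


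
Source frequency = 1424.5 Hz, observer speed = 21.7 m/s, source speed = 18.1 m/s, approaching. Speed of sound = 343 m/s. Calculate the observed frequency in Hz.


Given values:
  f_s = 1424.5 Hz, v_o = 21.7 m/s, v_s = 18.1 m/s
  Direction: approaching
Formula: f_o = f_s * (c + v_o) / (c - v_s)
Numerator: c + v_o = 343 + 21.7 = 364.7
Denominator: c - v_s = 343 - 18.1 = 324.9
f_o = 1424.5 * 364.7 / 324.9 = 1599.0

1599.0 Hz


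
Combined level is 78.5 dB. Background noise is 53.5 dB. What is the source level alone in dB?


Given values:
  L_total = 78.5 dB, L_bg = 53.5 dB
Formula: L_source = 10 * log10(10^(L_total/10) - 10^(L_bg/10))
Convert to linear:
  10^(78.5/10) = 70794578.4384
  10^(53.5/10) = 223872.1139
Difference: 70794578.4384 - 223872.1139 = 70570706.3245
L_source = 10 * log10(70570706.3245) = 78.49

78.49 dB


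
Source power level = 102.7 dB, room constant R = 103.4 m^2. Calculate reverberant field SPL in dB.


Given values:
  Lw = 102.7 dB, R = 103.4 m^2
Formula: SPL = Lw + 10 * log10(4 / R)
Compute 4 / R = 4 / 103.4 = 0.038685
Compute 10 * log10(0.038685) = -14.1246
SPL = 102.7 + (-14.1246) = 88.58

88.58 dB


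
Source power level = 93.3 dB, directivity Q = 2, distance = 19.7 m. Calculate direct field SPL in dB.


Given values:
  Lw = 93.3 dB, Q = 2, r = 19.7 m
Formula: SPL = Lw + 10 * log10(Q / (4 * pi * r^2))
Compute 4 * pi * r^2 = 4 * pi * 19.7^2 = 4876.8828
Compute Q / denom = 2 / 4876.8828 = 0.0004101
Compute 10 * log10(0.0004101) = -33.8711
SPL = 93.3 + (-33.8711) = 59.43

59.43 dB


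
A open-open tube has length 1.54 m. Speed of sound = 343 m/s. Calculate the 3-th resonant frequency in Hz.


Given values:
  Tube type: open-open, L = 1.54 m, c = 343 m/s, n = 3
Formula: f_n = n * c / (2 * L)
Compute 2 * L = 2 * 1.54 = 3.08
f = 3 * 343 / 3.08
f = 334.09

334.09 Hz


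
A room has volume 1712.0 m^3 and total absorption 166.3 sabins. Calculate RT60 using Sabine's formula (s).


Given values:
  V = 1712.0 m^3
  A = 166.3 sabins
Formula: RT60 = 0.161 * V / A
Numerator: 0.161 * 1712.0 = 275.632
RT60 = 275.632 / 166.3 = 1.657

1.657 s


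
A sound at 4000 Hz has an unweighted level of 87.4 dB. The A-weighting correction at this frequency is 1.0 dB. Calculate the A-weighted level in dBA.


Given values:
  SPL = 87.4 dB
  A-weighting at 4000 Hz = 1.0 dB
Formula: L_A = SPL + A_weight
L_A = 87.4 + (1.0)
L_A = 88.4

88.4 dBA


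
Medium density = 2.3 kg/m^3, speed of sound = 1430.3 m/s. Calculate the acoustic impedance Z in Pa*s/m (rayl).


Given values:
  rho = 2.3 kg/m^3
  c = 1430.3 m/s
Formula: Z = rho * c
Z = 2.3 * 1430.3
Z = 3289.69

3289.69 rayl


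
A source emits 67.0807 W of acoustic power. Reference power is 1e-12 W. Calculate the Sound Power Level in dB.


Given values:
  W = 67.0807 W
  W_ref = 1e-12 W
Formula: SWL = 10 * log10(W / W_ref)
Compute ratio: W / W_ref = 67080700000000
Compute log10: log10(67080700000000) = 13.826598
Multiply: SWL = 10 * 13.826598 = 138.27

138.27 dB


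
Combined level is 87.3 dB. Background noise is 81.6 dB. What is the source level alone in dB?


Given values:
  L_total = 87.3 dB, L_bg = 81.6 dB
Formula: L_source = 10 * log10(10^(L_total/10) - 10^(L_bg/10))
Convert to linear:
  10^(87.3/10) = 537031796.3703
  10^(81.6/10) = 144543977.0746
Difference: 537031796.3703 - 144543977.0746 = 392487819.2957
L_source = 10 * log10(392487819.2957) = 85.94

85.94 dB


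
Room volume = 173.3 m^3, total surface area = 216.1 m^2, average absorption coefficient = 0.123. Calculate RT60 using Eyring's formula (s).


Given values:
  V = 173.3 m^3, S = 216.1 m^2, alpha = 0.123
Formula: RT60 = 0.161 * V / (-S * ln(1 - alpha))
Compute ln(1 - 0.123) = ln(0.877) = -0.131248
Denominator: -216.1 * -0.131248 = 28.3627
Numerator: 0.161 * 173.3 = 27.9013
RT60 = 27.9013 / 28.3627 = 0.984

0.984 s


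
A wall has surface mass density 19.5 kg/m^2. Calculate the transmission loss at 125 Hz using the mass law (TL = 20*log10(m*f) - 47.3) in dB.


Given values:
  m = 19.5 kg/m^2, f = 125 Hz
Formula: TL = 20 * log10(m * f) - 47.3
Compute m * f = 19.5 * 125 = 2437.5
Compute log10(2437.5) = 3.386945
Compute 20 * 3.386945 = 67.7389
TL = 67.7389 - 47.3 = 20.44

20.44 dB


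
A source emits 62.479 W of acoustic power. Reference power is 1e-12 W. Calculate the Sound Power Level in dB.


Given values:
  W = 62.479 W
  W_ref = 1e-12 W
Formula: SWL = 10 * log10(W / W_ref)
Compute ratio: W / W_ref = 62479000000000
Compute log10: log10(62479000000000) = 13.795734
Multiply: SWL = 10 * 13.795734 = 137.96

137.96 dB


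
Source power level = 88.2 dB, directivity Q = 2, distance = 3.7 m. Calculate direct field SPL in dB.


Given values:
  Lw = 88.2 dB, Q = 2, r = 3.7 m
Formula: SPL = Lw + 10 * log10(Q / (4 * pi * r^2))
Compute 4 * pi * r^2 = 4 * pi * 3.7^2 = 172.0336
Compute Q / denom = 2 / 172.0336 = 0.01162564
Compute 10 * log10(0.01162564) = -19.3458
SPL = 88.2 + (-19.3458) = 68.85

68.85 dB


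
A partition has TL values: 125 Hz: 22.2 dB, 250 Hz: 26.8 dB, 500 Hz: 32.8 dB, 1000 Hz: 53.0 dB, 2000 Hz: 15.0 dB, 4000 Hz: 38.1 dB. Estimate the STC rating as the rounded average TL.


Given TL values at each frequency:
  125 Hz: 22.2 dB
  250 Hz: 26.8 dB
  500 Hz: 32.8 dB
  1000 Hz: 53.0 dB
  2000 Hz: 15.0 dB
  4000 Hz: 38.1 dB
Formula: STC ~ round(average of TL values)
Sum = 22.2 + 26.8 + 32.8 + 53.0 + 15.0 + 38.1 = 187.9
Average = 187.9 / 6 = 31.32
Rounded: 31

31


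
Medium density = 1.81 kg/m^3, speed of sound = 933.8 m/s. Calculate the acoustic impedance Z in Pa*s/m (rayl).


Given values:
  rho = 1.81 kg/m^3
  c = 933.8 m/s
Formula: Z = rho * c
Z = 1.81 * 933.8
Z = 1690.18

1690.18 rayl


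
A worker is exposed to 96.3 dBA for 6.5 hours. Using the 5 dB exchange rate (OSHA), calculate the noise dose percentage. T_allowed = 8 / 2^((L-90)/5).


Given values:
  L = 96.3 dBA, T = 6.5 hours
Formula: T_allowed = 8 / 2^((L - 90) / 5)
Compute exponent: (96.3 - 90) / 5 = 1.26
Compute 2^(1.26) = 2.394957
T_allowed = 8 / 2.394957 = 3.340352 hours
Dose = (T / T_allowed) * 100
Dose = (6.5 / 3.340352) * 100 = 194.59

194.59 %


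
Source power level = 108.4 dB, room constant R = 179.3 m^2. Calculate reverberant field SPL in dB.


Given values:
  Lw = 108.4 dB, R = 179.3 m^2
Formula: SPL = Lw + 10 * log10(4 / R)
Compute 4 / R = 4 / 179.3 = 0.022309
Compute 10 * log10(0.022309) = -16.5152
SPL = 108.4 + (-16.5152) = 91.88

91.88 dB


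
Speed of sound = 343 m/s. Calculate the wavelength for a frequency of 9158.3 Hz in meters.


Given values:
  c = 343 m/s, f = 9158.3 Hz
Formula: lambda = c / f
lambda = 343 / 9158.3
lambda = 0.0375

0.0375 m


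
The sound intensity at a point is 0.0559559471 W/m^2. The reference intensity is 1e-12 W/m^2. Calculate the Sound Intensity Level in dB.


Given values:
  I = 0.0559559471 W/m^2
  I_ref = 1e-12 W/m^2
Formula: SIL = 10 * log10(I / I_ref)
Compute ratio: I / I_ref = 55955947100
Compute log10: log10(55955947100) = 10.747846
Multiply: SIL = 10 * 10.747846 = 107.48

107.48 dB


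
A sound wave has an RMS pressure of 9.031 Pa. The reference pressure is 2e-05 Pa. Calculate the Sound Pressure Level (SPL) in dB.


Given values:
  p = 9.031 Pa
  p_ref = 2e-05 Pa
Formula: SPL = 20 * log10(p / p_ref)
Compute ratio: p / p_ref = 9.031 / 2e-05 = 451550
Compute log10: log10(451550) = 5.654706
Multiply: SPL = 20 * 5.654706 = 113.09

113.09 dB


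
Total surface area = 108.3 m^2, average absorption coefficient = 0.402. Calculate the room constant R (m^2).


Given values:
  S = 108.3 m^2, alpha = 0.402
Formula: R = S * alpha / (1 - alpha)
Numerator: 108.3 * 0.402 = 43.5366
Denominator: 1 - 0.402 = 0.598
R = 43.5366 / 0.598 = 72.8

72.8 m^2


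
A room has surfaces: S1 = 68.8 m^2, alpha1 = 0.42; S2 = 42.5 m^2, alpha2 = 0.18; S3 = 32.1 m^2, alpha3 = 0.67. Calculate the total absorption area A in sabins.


Given surfaces:
  Surface 1: 68.8 * 0.42 = 28.896
  Surface 2: 42.5 * 0.18 = 7.65
  Surface 3: 32.1 * 0.67 = 21.507
Formula: A = sum(Si * alpha_i)
A = 28.896 + 7.65 + 21.507
A = 58.05

58.05 sabins


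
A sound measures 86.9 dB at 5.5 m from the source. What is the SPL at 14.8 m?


Given values:
  SPL1 = 86.9 dB, r1 = 5.5 m, r2 = 14.8 m
Formula: SPL2 = SPL1 - 20 * log10(r2 / r1)
Compute ratio: r2 / r1 = 14.8 / 5.5 = 2.6909
Compute log10: log10(2.6909) = 0.429898
Compute drop: 20 * 0.429898 = 8.598
SPL2 = 86.9 - 8.598 = 78.3

78.3 dB


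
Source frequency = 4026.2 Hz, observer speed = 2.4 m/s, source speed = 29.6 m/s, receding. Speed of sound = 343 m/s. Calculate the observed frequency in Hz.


Given values:
  f_s = 4026.2 Hz, v_o = 2.4 m/s, v_s = 29.6 m/s
  Direction: receding
Formula: f_o = f_s * (c - v_o) / (c + v_s)
Numerator: c - v_o = 343 - 2.4 = 340.6
Denominator: c + v_s = 343 + 29.6 = 372.6
f_o = 4026.2 * 340.6 / 372.6 = 3680.42

3680.42 Hz


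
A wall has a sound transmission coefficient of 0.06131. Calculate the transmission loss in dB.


Given values:
  tau = 0.06131
Formula: TL = 10 * log10(1 / tau)
Compute 1 / tau = 1 / 0.06131 = 16.3106
Compute log10(16.3106) = 1.21247
TL = 10 * 1.21247 = 12.12

12.12 dB


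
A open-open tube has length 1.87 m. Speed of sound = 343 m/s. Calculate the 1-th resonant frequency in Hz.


Given values:
  Tube type: open-open, L = 1.87 m, c = 343 m/s, n = 1
Formula: f_n = n * c / (2 * L)
Compute 2 * L = 2 * 1.87 = 3.74
f = 1 * 343 / 3.74
f = 91.71

91.71 Hz


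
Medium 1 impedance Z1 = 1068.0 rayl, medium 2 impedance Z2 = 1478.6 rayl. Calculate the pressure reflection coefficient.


Given values:
  Z1 = 1068.0 rayl, Z2 = 1478.6 rayl
Formula: R = (Z2 - Z1) / (Z2 + Z1)
Numerator: Z2 - Z1 = 1478.6 - 1068.0 = 410.6
Denominator: Z2 + Z1 = 1478.6 + 1068.0 = 2546.6
R = 410.6 / 2546.6 = 0.1612

0.1612


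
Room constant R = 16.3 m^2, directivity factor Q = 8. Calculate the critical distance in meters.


Given values:
  R = 16.3 m^2, Q = 8
Formula: d_c = 0.141 * sqrt(Q * R)
Compute Q * R = 8 * 16.3 = 130.4
Compute sqrt(130.4) = 11.4193
d_c = 0.141 * 11.4193 = 1.61

1.61 m


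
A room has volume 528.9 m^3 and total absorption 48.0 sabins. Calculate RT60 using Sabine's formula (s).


Given values:
  V = 528.9 m^3
  A = 48.0 sabins
Formula: RT60 = 0.161 * V / A
Numerator: 0.161 * 528.9 = 85.1529
RT60 = 85.1529 / 48.0 = 1.774

1.774 s


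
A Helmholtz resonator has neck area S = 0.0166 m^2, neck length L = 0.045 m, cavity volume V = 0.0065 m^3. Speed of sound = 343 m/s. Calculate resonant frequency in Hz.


Given values:
  S = 0.0166 m^2, L = 0.045 m, V = 0.0065 m^3, c = 343 m/s
Formula: f = (c / (2*pi)) * sqrt(S / (V * L))
Compute V * L = 0.0065 * 0.045 = 0.0002925
Compute S / (V * L) = 0.0166 / 0.0002925 = 56.7521
Compute sqrt(56.7521) = 7.533399
Compute c / (2*pi) = 343 / 6.283185 = 54.590148
f = 54.590148 * 7.533399 = 411.25

411.25 Hz


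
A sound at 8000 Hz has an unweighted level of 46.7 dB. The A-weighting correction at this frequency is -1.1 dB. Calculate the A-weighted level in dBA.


Given values:
  SPL = 46.7 dB
  A-weighting at 8000 Hz = -1.1 dB
Formula: L_A = SPL + A_weight
L_A = 46.7 + (-1.1)
L_A = 45.6

45.6 dBA


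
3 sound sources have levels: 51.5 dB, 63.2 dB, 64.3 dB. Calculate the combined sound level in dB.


Formula: L_total = 10 * log10( sum(10^(Li/10)) )
  Source 1: 10^(51.5/10) = 141253.7545
  Source 2: 10^(63.2/10) = 2089296.1309
  Source 3: 10^(64.3/10) = 2691534.8039
Sum of linear values = 4922084.6893
L_total = 10 * log10(4922084.6893) = 66.92

66.92 dB


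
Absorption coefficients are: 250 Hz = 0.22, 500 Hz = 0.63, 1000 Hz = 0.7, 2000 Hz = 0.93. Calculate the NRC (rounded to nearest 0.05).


Given values:
  a_250 = 0.22, a_500 = 0.63
  a_1000 = 0.7, a_2000 = 0.93
Formula: NRC = (a250 + a500 + a1000 + a2000) / 4
Sum = 0.22 + 0.63 + 0.7 + 0.93 = 2.48
NRC = 2.48 / 4 = 0.62
Rounded to nearest 0.05: 0.6

0.6


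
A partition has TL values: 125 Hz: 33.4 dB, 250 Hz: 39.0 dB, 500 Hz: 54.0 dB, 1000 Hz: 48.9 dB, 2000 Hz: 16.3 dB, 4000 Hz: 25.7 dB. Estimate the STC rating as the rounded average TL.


Given TL values at each frequency:
  125 Hz: 33.4 dB
  250 Hz: 39.0 dB
  500 Hz: 54.0 dB
  1000 Hz: 48.9 dB
  2000 Hz: 16.3 dB
  4000 Hz: 25.7 dB
Formula: STC ~ round(average of TL values)
Sum = 33.4 + 39.0 + 54.0 + 48.9 + 16.3 + 25.7 = 217.3
Average = 217.3 / 6 = 36.22
Rounded: 36

36


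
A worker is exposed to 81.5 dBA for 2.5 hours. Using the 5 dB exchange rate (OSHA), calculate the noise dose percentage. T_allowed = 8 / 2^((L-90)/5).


Given values:
  L = 81.5 dBA, T = 2.5 hours
Formula: T_allowed = 8 / 2^((L - 90) / 5)
Compute exponent: (81.5 - 90) / 5 = -1.7
Compute 2^(-1.7) = 0.307786
T_allowed = 8 / 0.307786 = 25.992085 hours
Dose = (T / T_allowed) * 100
Dose = (2.5 / 25.992085) * 100 = 9.62

9.62 %


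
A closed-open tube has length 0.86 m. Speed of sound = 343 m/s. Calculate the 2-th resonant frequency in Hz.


Given values:
  Tube type: closed-open, L = 0.86 m, c = 343 m/s, n = 2
Formula: f_n = (2n - 1) * c / (4 * L)
Compute 2n - 1 = 2*2 - 1 = 3
Compute 4 * L = 4 * 0.86 = 3.44
f = 3 * 343 / 3.44
f = 299.13

299.13 Hz


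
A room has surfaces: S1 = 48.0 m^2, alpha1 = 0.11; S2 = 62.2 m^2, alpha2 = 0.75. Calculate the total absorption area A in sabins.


Given surfaces:
  Surface 1: 48.0 * 0.11 = 5.28
  Surface 2: 62.2 * 0.75 = 46.65
Formula: A = sum(Si * alpha_i)
A = 5.28 + 46.65
A = 51.93

51.93 sabins


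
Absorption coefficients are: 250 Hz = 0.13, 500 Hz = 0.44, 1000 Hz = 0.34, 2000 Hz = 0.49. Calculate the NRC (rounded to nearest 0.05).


Given values:
  a_250 = 0.13, a_500 = 0.44
  a_1000 = 0.34, a_2000 = 0.49
Formula: NRC = (a250 + a500 + a1000 + a2000) / 4
Sum = 0.13 + 0.44 + 0.34 + 0.49 = 1.4
NRC = 1.4 / 4 = 0.35
Rounded to nearest 0.05: 0.35

0.35


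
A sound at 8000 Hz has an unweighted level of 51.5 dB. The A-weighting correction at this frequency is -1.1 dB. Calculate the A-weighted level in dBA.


Given values:
  SPL = 51.5 dB
  A-weighting at 8000 Hz = -1.1 dB
Formula: L_A = SPL + A_weight
L_A = 51.5 + (-1.1)
L_A = 50.4

50.4 dBA


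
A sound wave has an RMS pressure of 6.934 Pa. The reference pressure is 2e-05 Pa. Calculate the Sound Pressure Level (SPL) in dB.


Given values:
  p = 6.934 Pa
  p_ref = 2e-05 Pa
Formula: SPL = 20 * log10(p / p_ref)
Compute ratio: p / p_ref = 6.934 / 2e-05 = 346700
Compute log10: log10(346700) = 5.539954
Multiply: SPL = 20 * 5.539954 = 110.8

110.8 dB


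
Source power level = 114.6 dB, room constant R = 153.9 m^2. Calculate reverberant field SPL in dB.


Given values:
  Lw = 114.6 dB, R = 153.9 m^2
Formula: SPL = Lw + 10 * log10(4 / R)
Compute 4 / R = 4 / 153.9 = 0.025991
Compute 10 * log10(0.025991) = -15.8518
SPL = 114.6 + (-15.8518) = 98.75

98.75 dB


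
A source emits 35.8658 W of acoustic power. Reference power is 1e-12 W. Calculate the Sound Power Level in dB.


Given values:
  W = 35.8658 W
  W_ref = 1e-12 W
Formula: SWL = 10 * log10(W / W_ref)
Compute ratio: W / W_ref = 35865800000000
Compute log10: log10(35865800000000) = 13.554681
Multiply: SWL = 10 * 13.554681 = 135.55

135.55 dB


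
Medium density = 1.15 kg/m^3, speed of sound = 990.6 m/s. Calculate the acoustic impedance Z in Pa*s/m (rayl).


Given values:
  rho = 1.15 kg/m^3
  c = 990.6 m/s
Formula: Z = rho * c
Z = 1.15 * 990.6
Z = 1139.19

1139.19 rayl


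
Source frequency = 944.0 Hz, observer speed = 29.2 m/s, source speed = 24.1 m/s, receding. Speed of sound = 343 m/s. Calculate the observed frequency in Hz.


Given values:
  f_s = 944.0 Hz, v_o = 29.2 m/s, v_s = 24.1 m/s
  Direction: receding
Formula: f_o = f_s * (c - v_o) / (c + v_s)
Numerator: c - v_o = 343 - 29.2 = 313.8
Denominator: c + v_s = 343 + 24.1 = 367.1
f_o = 944.0 * 313.8 / 367.1 = 806.94

806.94 Hz


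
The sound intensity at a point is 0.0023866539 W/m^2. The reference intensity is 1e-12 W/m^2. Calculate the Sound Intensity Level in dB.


Given values:
  I = 0.0023866539 W/m^2
  I_ref = 1e-12 W/m^2
Formula: SIL = 10 * log10(I / I_ref)
Compute ratio: I / I_ref = 2386653900
Compute log10: log10(2386653900) = 9.377789
Multiply: SIL = 10 * 9.377789 = 93.78

93.78 dB


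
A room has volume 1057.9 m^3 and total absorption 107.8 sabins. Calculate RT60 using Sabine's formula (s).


Given values:
  V = 1057.9 m^3
  A = 107.8 sabins
Formula: RT60 = 0.161 * V / A
Numerator: 0.161 * 1057.9 = 170.3219
RT60 = 170.3219 / 107.8 = 1.58

1.58 s


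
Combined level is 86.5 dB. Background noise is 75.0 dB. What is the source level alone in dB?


Given values:
  L_total = 86.5 dB, L_bg = 75.0 dB
Formula: L_source = 10 * log10(10^(L_total/10) - 10^(L_bg/10))
Convert to linear:
  10^(86.5/10) = 446683592.151
  10^(75.0/10) = 31622776.6017
Difference: 446683592.151 - 31622776.6017 = 415060815.5493
L_source = 10 * log10(415060815.5493) = 86.18

86.18 dB


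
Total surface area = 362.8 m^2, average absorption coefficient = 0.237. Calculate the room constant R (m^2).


Given values:
  S = 362.8 m^2, alpha = 0.237
Formula: R = S * alpha / (1 - alpha)
Numerator: 362.8 * 0.237 = 85.9836
Denominator: 1 - 0.237 = 0.763
R = 85.9836 / 0.763 = 112.69

112.69 m^2


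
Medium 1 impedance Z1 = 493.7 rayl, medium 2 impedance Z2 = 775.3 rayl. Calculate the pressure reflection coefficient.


Given values:
  Z1 = 493.7 rayl, Z2 = 775.3 rayl
Formula: R = (Z2 - Z1) / (Z2 + Z1)
Numerator: Z2 - Z1 = 775.3 - 493.7 = 281.6
Denominator: Z2 + Z1 = 775.3 + 493.7 = 1269.0
R = 281.6 / 1269.0 = 0.2219

0.2219


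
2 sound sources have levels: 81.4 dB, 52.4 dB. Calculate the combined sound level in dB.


Formula: L_total = 10 * log10( sum(10^(Li/10)) )
  Source 1: 10^(81.4/10) = 138038426.4603
  Source 2: 10^(52.4/10) = 173780.0829
Sum of linear values = 138212206.5432
L_total = 10 * log10(138212206.5432) = 81.41

81.41 dB


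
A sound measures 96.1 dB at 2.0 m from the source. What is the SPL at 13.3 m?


Given values:
  SPL1 = 96.1 dB, r1 = 2.0 m, r2 = 13.3 m
Formula: SPL2 = SPL1 - 20 * log10(r2 / r1)
Compute ratio: r2 / r1 = 13.3 / 2.0 = 6.65
Compute log10: log10(6.65) = 0.822822
Compute drop: 20 * 0.822822 = 16.4564
SPL2 = 96.1 - 16.4564 = 79.64

79.64 dB


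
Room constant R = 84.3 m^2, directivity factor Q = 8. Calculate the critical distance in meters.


Given values:
  R = 84.3 m^2, Q = 8
Formula: d_c = 0.141 * sqrt(Q * R)
Compute Q * R = 8 * 84.3 = 674.4
Compute sqrt(674.4) = 25.9692
d_c = 0.141 * 25.9692 = 3.662

3.662 m


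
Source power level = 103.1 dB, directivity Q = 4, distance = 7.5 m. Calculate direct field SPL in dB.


Given values:
  Lw = 103.1 dB, Q = 4, r = 7.5 m
Formula: SPL = Lw + 10 * log10(Q / (4 * pi * r^2))
Compute 4 * pi * r^2 = 4 * pi * 7.5^2 = 706.8583
Compute Q / denom = 4 / 706.8583 = 0.00565884
Compute 10 * log10(0.00565884) = -22.4727
SPL = 103.1 + (-22.4727) = 80.63

80.63 dB


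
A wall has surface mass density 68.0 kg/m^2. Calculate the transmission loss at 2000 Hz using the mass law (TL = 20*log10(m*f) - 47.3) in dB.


Given values:
  m = 68.0 kg/m^2, f = 2000 Hz
Formula: TL = 20 * log10(m * f) - 47.3
Compute m * f = 68.0 * 2000 = 136000.0
Compute log10(136000.0) = 5.133539
Compute 20 * 5.133539 = 102.6708
TL = 102.6708 - 47.3 = 55.37

55.37 dB


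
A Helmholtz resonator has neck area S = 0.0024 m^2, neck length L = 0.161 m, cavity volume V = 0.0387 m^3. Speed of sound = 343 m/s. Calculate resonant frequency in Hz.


Given values:
  S = 0.0024 m^2, L = 0.161 m, V = 0.0387 m^3, c = 343 m/s
Formula: f = (c / (2*pi)) * sqrt(S / (V * L))
Compute V * L = 0.0387 * 0.161 = 0.0062307
Compute S / (V * L) = 0.0024 / 0.0062307 = 0.3852
Compute sqrt(0.3852) = 0.620645
Compute c / (2*pi) = 343 / 6.283185 = 54.590148
f = 54.590148 * 0.620645 = 33.88

33.88 Hz


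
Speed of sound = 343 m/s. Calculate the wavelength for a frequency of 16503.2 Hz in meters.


Given values:
  c = 343 m/s, f = 16503.2 Hz
Formula: lambda = c / f
lambda = 343 / 16503.2
lambda = 0.0208

0.0208 m


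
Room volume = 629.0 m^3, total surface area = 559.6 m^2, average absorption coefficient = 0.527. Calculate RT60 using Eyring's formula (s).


Given values:
  V = 629.0 m^3, S = 559.6 m^2, alpha = 0.527
Formula: RT60 = 0.161 * V / (-S * ln(1 - alpha))
Compute ln(1 - 0.527) = ln(0.473) = -0.74866
Denominator: -559.6 * -0.74866 = 418.9501
Numerator: 0.161 * 629.0 = 101.269
RT60 = 101.269 / 418.9501 = 0.242

0.242 s


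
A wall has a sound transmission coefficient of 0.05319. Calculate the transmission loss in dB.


Given values:
  tau = 0.05319
Formula: TL = 10 * log10(1 / tau)
Compute 1 / tau = 1 / 0.05319 = 18.8005
Compute log10(18.8005) = 1.274169
TL = 10 * 1.274169 = 12.74

12.74 dB


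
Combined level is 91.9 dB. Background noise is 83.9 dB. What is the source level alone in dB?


Given values:
  L_total = 91.9 dB, L_bg = 83.9 dB
Formula: L_source = 10 * log10(10^(L_total/10) - 10^(L_bg/10))
Convert to linear:
  10^(91.9/10) = 1548816618.9125
  10^(83.9/10) = 245470891.5685
Difference: 1548816618.9125 - 245470891.5685 = 1303345727.344
L_source = 10 * log10(1303345727.344) = 91.15

91.15 dB


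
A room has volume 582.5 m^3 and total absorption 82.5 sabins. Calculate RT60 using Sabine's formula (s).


Given values:
  V = 582.5 m^3
  A = 82.5 sabins
Formula: RT60 = 0.161 * V / A
Numerator: 0.161 * 582.5 = 93.7825
RT60 = 93.7825 / 82.5 = 1.137

1.137 s


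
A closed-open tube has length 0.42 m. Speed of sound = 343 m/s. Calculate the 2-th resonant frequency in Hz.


Given values:
  Tube type: closed-open, L = 0.42 m, c = 343 m/s, n = 2
Formula: f_n = (2n - 1) * c / (4 * L)
Compute 2n - 1 = 2*2 - 1 = 3
Compute 4 * L = 4 * 0.42 = 1.68
f = 3 * 343 / 1.68
f = 612.5

612.5 Hz


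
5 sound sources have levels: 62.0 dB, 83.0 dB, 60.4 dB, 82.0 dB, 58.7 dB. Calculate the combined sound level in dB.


Formula: L_total = 10 * log10( sum(10^(Li/10)) )
  Source 1: 10^(62.0/10) = 1584893.1925
  Source 2: 10^(83.0/10) = 199526231.4969
  Source 3: 10^(60.4/10) = 1096478.1961
  Source 4: 10^(82.0/10) = 158489319.2461
  Source 5: 10^(58.7/10) = 741310.2413
Sum of linear values = 361438232.3729
L_total = 10 * log10(361438232.3729) = 85.58

85.58 dB


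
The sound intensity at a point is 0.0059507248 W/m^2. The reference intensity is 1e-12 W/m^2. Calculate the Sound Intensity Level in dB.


Given values:
  I = 0.0059507248 W/m^2
  I_ref = 1e-12 W/m^2
Formula: SIL = 10 * log10(I / I_ref)
Compute ratio: I / I_ref = 5950724800
Compute log10: log10(5950724800) = 9.77457
Multiply: SIL = 10 * 9.77457 = 97.75

97.75 dB


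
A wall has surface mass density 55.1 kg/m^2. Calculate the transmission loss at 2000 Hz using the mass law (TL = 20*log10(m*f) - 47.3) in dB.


Given values:
  m = 55.1 kg/m^2, f = 2000 Hz
Formula: TL = 20 * log10(m * f) - 47.3
Compute m * f = 55.1 * 2000 = 110200.0
Compute log10(110200.0) = 5.042182
Compute 20 * 5.042182 = 100.8436
TL = 100.8436 - 47.3 = 53.54

53.54 dB


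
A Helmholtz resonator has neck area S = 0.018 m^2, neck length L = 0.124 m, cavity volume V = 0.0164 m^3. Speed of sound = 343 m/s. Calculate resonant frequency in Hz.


Given values:
  S = 0.018 m^2, L = 0.124 m, V = 0.0164 m^3, c = 343 m/s
Formula: f = (c / (2*pi)) * sqrt(S / (V * L))
Compute V * L = 0.0164 * 0.124 = 0.0020336
Compute S / (V * L) = 0.018 / 0.0020336 = 8.8513
Compute sqrt(8.8513) = 2.975113
Compute c / (2*pi) = 343 / 6.283185 = 54.590148
f = 54.590148 * 2.975113 = 162.41

162.41 Hz


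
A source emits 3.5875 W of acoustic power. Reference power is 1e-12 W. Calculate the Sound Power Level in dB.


Given values:
  W = 3.5875 W
  W_ref = 1e-12 W
Formula: SWL = 10 * log10(W / W_ref)
Compute ratio: W / W_ref = 3587500000000
Compute log10: log10(3587500000000) = 12.554792
Multiply: SWL = 10 * 12.554792 = 125.55

125.55 dB


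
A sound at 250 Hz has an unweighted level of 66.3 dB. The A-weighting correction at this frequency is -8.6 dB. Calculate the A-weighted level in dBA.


Given values:
  SPL = 66.3 dB
  A-weighting at 250 Hz = -8.6 dB
Formula: L_A = SPL + A_weight
L_A = 66.3 + (-8.6)
L_A = 57.7

57.7 dBA


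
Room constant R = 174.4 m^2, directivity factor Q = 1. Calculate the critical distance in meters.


Given values:
  R = 174.4 m^2, Q = 1
Formula: d_c = 0.141 * sqrt(Q * R)
Compute Q * R = 1 * 174.4 = 174.4
Compute sqrt(174.4) = 13.2061
d_c = 0.141 * 13.2061 = 1.862

1.862 m


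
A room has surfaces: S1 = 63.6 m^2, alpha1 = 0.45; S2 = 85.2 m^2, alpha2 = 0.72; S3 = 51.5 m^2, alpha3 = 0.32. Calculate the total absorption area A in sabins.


Given surfaces:
  Surface 1: 63.6 * 0.45 = 28.62
  Surface 2: 85.2 * 0.72 = 61.344
  Surface 3: 51.5 * 0.32 = 16.48
Formula: A = sum(Si * alpha_i)
A = 28.62 + 61.344 + 16.48
A = 106.44

106.44 sabins


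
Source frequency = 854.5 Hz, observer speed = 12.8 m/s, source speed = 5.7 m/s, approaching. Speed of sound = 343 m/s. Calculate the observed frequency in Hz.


Given values:
  f_s = 854.5 Hz, v_o = 12.8 m/s, v_s = 5.7 m/s
  Direction: approaching
Formula: f_o = f_s * (c + v_o) / (c - v_s)
Numerator: c + v_o = 343 + 12.8 = 355.8
Denominator: c - v_s = 343 - 5.7 = 337.3
f_o = 854.5 * 355.8 / 337.3 = 901.37

901.37 Hz


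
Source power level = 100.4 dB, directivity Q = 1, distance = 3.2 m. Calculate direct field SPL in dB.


Given values:
  Lw = 100.4 dB, Q = 1, r = 3.2 m
Formula: SPL = Lw + 10 * log10(Q / (4 * pi * r^2))
Compute 4 * pi * r^2 = 4 * pi * 3.2^2 = 128.6796
Compute Q / denom = 1 / 128.6796 = 0.00777124
Compute 10 * log10(0.00777124) = -21.0951
SPL = 100.4 + (-21.0951) = 79.3

79.3 dB


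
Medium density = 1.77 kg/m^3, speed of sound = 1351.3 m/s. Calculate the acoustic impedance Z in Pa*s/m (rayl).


Given values:
  rho = 1.77 kg/m^3
  c = 1351.3 m/s
Formula: Z = rho * c
Z = 1.77 * 1351.3
Z = 2391.8

2391.8 rayl


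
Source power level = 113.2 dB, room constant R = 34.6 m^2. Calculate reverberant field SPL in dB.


Given values:
  Lw = 113.2 dB, R = 34.6 m^2
Formula: SPL = Lw + 10 * log10(4 / R)
Compute 4 / R = 4 / 34.6 = 0.115607
Compute 10 * log10(0.115607) = -9.3702
SPL = 113.2 + (-9.3702) = 103.83

103.83 dB


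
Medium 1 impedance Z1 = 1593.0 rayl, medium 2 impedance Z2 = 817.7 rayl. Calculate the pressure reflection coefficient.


Given values:
  Z1 = 1593.0 rayl, Z2 = 817.7 rayl
Formula: R = (Z2 - Z1) / (Z2 + Z1)
Numerator: Z2 - Z1 = 817.7 - 1593.0 = -775.3
Denominator: Z2 + Z1 = 817.7 + 1593.0 = 2410.7
R = -775.3 / 2410.7 = -0.3216

-0.3216


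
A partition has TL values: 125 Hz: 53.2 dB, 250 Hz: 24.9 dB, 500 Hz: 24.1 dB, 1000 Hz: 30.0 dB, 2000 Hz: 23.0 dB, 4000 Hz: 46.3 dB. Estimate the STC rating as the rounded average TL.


Given TL values at each frequency:
  125 Hz: 53.2 dB
  250 Hz: 24.9 dB
  500 Hz: 24.1 dB
  1000 Hz: 30.0 dB
  2000 Hz: 23.0 dB
  4000 Hz: 46.3 dB
Formula: STC ~ round(average of TL values)
Sum = 53.2 + 24.9 + 24.1 + 30.0 + 23.0 + 46.3 = 201.5
Average = 201.5 / 6 = 33.58
Rounded: 34

34


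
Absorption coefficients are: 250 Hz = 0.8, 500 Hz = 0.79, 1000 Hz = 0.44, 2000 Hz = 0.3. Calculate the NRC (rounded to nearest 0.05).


Given values:
  a_250 = 0.8, a_500 = 0.79
  a_1000 = 0.44, a_2000 = 0.3
Formula: NRC = (a250 + a500 + a1000 + a2000) / 4
Sum = 0.8 + 0.79 + 0.44 + 0.3 = 2.33
NRC = 2.33 / 4 = 0.5825
Rounded to nearest 0.05: 0.6

0.6


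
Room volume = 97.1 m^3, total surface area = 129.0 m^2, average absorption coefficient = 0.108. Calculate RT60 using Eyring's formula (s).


Given values:
  V = 97.1 m^3, S = 129.0 m^2, alpha = 0.108
Formula: RT60 = 0.161 * V / (-S * ln(1 - alpha))
Compute ln(1 - 0.108) = ln(0.892) = -0.114289
Denominator: -129.0 * -0.114289 = 14.7433
Numerator: 0.161 * 97.1 = 15.6331
RT60 = 15.6331 / 14.7433 = 1.06

1.06 s


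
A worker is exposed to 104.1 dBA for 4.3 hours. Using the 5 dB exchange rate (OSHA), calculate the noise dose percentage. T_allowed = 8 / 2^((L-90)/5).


Given values:
  L = 104.1 dBA, T = 4.3 hours
Formula: T_allowed = 8 / 2^((L - 90) / 5)
Compute exponent: (104.1 - 90) / 5 = 2.82
Compute 2^(2.82) = 7.061624
T_allowed = 8 / 7.061624 = 1.132884 hours
Dose = (T / T_allowed) * 100
Dose = (4.3 / 1.132884) * 100 = 379.56

379.56 %


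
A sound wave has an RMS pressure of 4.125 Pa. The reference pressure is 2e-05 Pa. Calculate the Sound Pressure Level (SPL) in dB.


Given values:
  p = 4.125 Pa
  p_ref = 2e-05 Pa
Formula: SPL = 20 * log10(p / p_ref)
Compute ratio: p / p_ref = 4.125 / 2e-05 = 206250
Compute log10: log10(206250) = 5.314394
Multiply: SPL = 20 * 5.314394 = 106.29

106.29 dB


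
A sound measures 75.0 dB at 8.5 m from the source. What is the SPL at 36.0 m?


Given values:
  SPL1 = 75.0 dB, r1 = 8.5 m, r2 = 36.0 m
Formula: SPL2 = SPL1 - 20 * log10(r2 / r1)
Compute ratio: r2 / r1 = 36.0 / 8.5 = 4.2353
Compute log10: log10(4.2353) = 0.626884
Compute drop: 20 * 0.626884 = 12.5377
SPL2 = 75.0 - 12.5377 = 62.46

62.46 dB


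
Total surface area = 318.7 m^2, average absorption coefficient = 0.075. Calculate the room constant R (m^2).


Given values:
  S = 318.7 m^2, alpha = 0.075
Formula: R = S * alpha / (1 - alpha)
Numerator: 318.7 * 0.075 = 23.9025
Denominator: 1 - 0.075 = 0.925
R = 23.9025 / 0.925 = 25.84

25.84 m^2


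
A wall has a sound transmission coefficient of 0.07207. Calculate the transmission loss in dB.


Given values:
  tau = 0.07207
Formula: TL = 10 * log10(1 / tau)
Compute 1 / tau = 1 / 0.07207 = 13.8754
Compute log10(13.8754) = 1.142246
TL = 10 * 1.142246 = 11.42

11.42 dB


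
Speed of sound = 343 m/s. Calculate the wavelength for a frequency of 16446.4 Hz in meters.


Given values:
  c = 343 m/s, f = 16446.4 Hz
Formula: lambda = c / f
lambda = 343 / 16446.4
lambda = 0.0209

0.0209 m


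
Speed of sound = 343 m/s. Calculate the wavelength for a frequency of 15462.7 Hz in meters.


Given values:
  c = 343 m/s, f = 15462.7 Hz
Formula: lambda = c / f
lambda = 343 / 15462.7
lambda = 0.0222

0.0222 m


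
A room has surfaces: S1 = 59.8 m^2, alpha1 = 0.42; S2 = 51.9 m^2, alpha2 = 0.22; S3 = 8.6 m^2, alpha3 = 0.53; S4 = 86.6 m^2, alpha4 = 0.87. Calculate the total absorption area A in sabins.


Given surfaces:
  Surface 1: 59.8 * 0.42 = 25.116
  Surface 2: 51.9 * 0.22 = 11.418
  Surface 3: 8.6 * 0.53 = 4.558
  Surface 4: 86.6 * 0.87 = 75.342
Formula: A = sum(Si * alpha_i)
A = 25.116 + 11.418 + 4.558 + 75.342
A = 116.43

116.43 sabins


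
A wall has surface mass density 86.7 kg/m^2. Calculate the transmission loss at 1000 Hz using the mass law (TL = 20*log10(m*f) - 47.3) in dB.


Given values:
  m = 86.7 kg/m^2, f = 1000 Hz
Formula: TL = 20 * log10(m * f) - 47.3
Compute m * f = 86.7 * 1000 = 86700.0
Compute log10(86700.0) = 4.938019
Compute 20 * 4.938019 = 98.7604
TL = 98.7604 - 47.3 = 51.46

51.46 dB


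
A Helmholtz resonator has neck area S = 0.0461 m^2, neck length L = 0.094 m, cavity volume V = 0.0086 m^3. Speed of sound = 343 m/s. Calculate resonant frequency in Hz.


Given values:
  S = 0.0461 m^2, L = 0.094 m, V = 0.0086 m^3, c = 343 m/s
Formula: f = (c / (2*pi)) * sqrt(S / (V * L))
Compute V * L = 0.0086 * 0.094 = 0.0008084
Compute S / (V * L) = 0.0461 / 0.0008084 = 57.0262
Compute sqrt(57.0262) = 7.551569
Compute c / (2*pi) = 343 / 6.283185 = 54.590148
f = 54.590148 * 7.551569 = 412.24

412.24 Hz


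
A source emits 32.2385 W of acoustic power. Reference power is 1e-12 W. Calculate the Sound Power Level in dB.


Given values:
  W = 32.2385 W
  W_ref = 1e-12 W
Formula: SWL = 10 * log10(W / W_ref)
Compute ratio: W / W_ref = 32238500000000
Compute log10: log10(32238500000000) = 13.508375
Multiply: SWL = 10 * 13.508375 = 135.08

135.08 dB


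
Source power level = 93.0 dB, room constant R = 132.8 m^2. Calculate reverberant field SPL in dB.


Given values:
  Lw = 93.0 dB, R = 132.8 m^2
Formula: SPL = Lw + 10 * log10(4 / R)
Compute 4 / R = 4 / 132.8 = 0.03012
Compute 10 * log10(0.03012) = -15.2115
SPL = 93.0 + (-15.2115) = 77.79

77.79 dB


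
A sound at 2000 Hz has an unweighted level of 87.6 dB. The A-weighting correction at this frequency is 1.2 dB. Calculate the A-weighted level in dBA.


Given values:
  SPL = 87.6 dB
  A-weighting at 2000 Hz = 1.2 dB
Formula: L_A = SPL + A_weight
L_A = 87.6 + (1.2)
L_A = 88.8

88.8 dBA


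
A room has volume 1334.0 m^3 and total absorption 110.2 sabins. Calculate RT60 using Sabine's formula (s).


Given values:
  V = 1334.0 m^3
  A = 110.2 sabins
Formula: RT60 = 0.161 * V / A
Numerator: 0.161 * 1334.0 = 214.774
RT60 = 214.774 / 110.2 = 1.949

1.949 s


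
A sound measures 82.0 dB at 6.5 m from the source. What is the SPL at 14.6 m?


Given values:
  SPL1 = 82.0 dB, r1 = 6.5 m, r2 = 14.6 m
Formula: SPL2 = SPL1 - 20 * log10(r2 / r1)
Compute ratio: r2 / r1 = 14.6 / 6.5 = 2.2462
Compute log10: log10(2.2462) = 0.351448
Compute drop: 20 * 0.351448 = 7.029
SPL2 = 82.0 - 7.029 = 74.97

74.97 dB


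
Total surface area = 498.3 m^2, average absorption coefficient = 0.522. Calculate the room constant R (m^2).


Given values:
  S = 498.3 m^2, alpha = 0.522
Formula: R = S * alpha / (1 - alpha)
Numerator: 498.3 * 0.522 = 260.1126
Denominator: 1 - 0.522 = 0.478
R = 260.1126 / 0.478 = 544.17

544.17 m^2


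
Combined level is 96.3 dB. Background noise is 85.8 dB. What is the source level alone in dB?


Given values:
  L_total = 96.3 dB, L_bg = 85.8 dB
Formula: L_source = 10 * log10(10^(L_total/10) - 10^(L_bg/10))
Convert to linear:
  10^(96.3/10) = 4265795188.0159
  10^(85.8/10) = 380189396.3206
Difference: 4265795188.0159 - 380189396.3206 = 3885605791.6953
L_source = 10 * log10(3885605791.6953) = 95.89

95.89 dB


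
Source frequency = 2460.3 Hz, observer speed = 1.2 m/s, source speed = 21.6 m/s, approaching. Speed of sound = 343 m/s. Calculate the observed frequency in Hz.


Given values:
  f_s = 2460.3 Hz, v_o = 1.2 m/s, v_s = 21.6 m/s
  Direction: approaching
Formula: f_o = f_s * (c + v_o) / (c - v_s)
Numerator: c + v_o = 343 + 1.2 = 344.2
Denominator: c - v_s = 343 - 21.6 = 321.4
f_o = 2460.3 * 344.2 / 321.4 = 2634.83

2634.83 Hz


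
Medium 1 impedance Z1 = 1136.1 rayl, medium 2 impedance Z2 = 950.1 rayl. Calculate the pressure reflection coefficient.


Given values:
  Z1 = 1136.1 rayl, Z2 = 950.1 rayl
Formula: R = (Z2 - Z1) / (Z2 + Z1)
Numerator: Z2 - Z1 = 950.1 - 1136.1 = -186.0
Denominator: Z2 + Z1 = 950.1 + 1136.1 = 2086.2
R = -186.0 / 2086.2 = -0.0892

-0.0892


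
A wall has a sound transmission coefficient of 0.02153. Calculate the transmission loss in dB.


Given values:
  tau = 0.02153
Formula: TL = 10 * log10(1 / tau)
Compute 1 / tau = 1 / 0.02153 = 46.4468
Compute log10(46.4468) = 1.666956
TL = 10 * 1.666956 = 16.67

16.67 dB


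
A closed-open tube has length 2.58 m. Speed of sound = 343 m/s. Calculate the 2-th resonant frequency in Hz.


Given values:
  Tube type: closed-open, L = 2.58 m, c = 343 m/s, n = 2
Formula: f_n = (2n - 1) * c / (4 * L)
Compute 2n - 1 = 2*2 - 1 = 3
Compute 4 * L = 4 * 2.58 = 10.32
f = 3 * 343 / 10.32
f = 99.71

99.71 Hz


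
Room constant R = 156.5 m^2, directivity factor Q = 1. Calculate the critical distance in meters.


Given values:
  R = 156.5 m^2, Q = 1
Formula: d_c = 0.141 * sqrt(Q * R)
Compute Q * R = 1 * 156.5 = 156.5
Compute sqrt(156.5) = 12.51
d_c = 0.141 * 12.51 = 1.764

1.764 m


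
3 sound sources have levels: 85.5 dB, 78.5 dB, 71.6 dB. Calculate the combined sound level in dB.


Formula: L_total = 10 * log10( sum(10^(Li/10)) )
  Source 1: 10^(85.5/10) = 354813389.2336
  Source 2: 10^(78.5/10) = 70794578.4384
  Source 3: 10^(71.6/10) = 14454397.7075
Sum of linear values = 440062365.3795
L_total = 10 * log10(440062365.3795) = 86.44

86.44 dB


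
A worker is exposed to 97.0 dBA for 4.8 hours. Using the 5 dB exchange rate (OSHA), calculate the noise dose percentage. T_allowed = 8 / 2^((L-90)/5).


Given values:
  L = 97.0 dBA, T = 4.8 hours
Formula: T_allowed = 8 / 2^((L - 90) / 5)
Compute exponent: (97.0 - 90) / 5 = 1.4
Compute 2^(1.4) = 2.639016
T_allowed = 8 / 2.639016 = 3.031433 hours
Dose = (T / T_allowed) * 100
Dose = (4.8 / 3.031433) * 100 = 158.34

158.34 %


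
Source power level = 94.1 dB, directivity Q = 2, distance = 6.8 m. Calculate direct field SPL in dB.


Given values:
  Lw = 94.1 dB, Q = 2, r = 6.8 m
Formula: SPL = Lw + 10 * log10(Q / (4 * pi * r^2))
Compute 4 * pi * r^2 = 4 * pi * 6.8^2 = 581.069
Compute Q / denom = 2 / 581.069 = 0.00344193
Compute 10 * log10(0.00344193) = -24.632
SPL = 94.1 + (-24.632) = 69.47

69.47 dB


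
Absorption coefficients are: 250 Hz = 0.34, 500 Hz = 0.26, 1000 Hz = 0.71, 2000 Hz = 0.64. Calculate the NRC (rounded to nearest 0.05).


Given values:
  a_250 = 0.34, a_500 = 0.26
  a_1000 = 0.71, a_2000 = 0.64
Formula: NRC = (a250 + a500 + a1000 + a2000) / 4
Sum = 0.34 + 0.26 + 0.71 + 0.64 = 1.95
NRC = 1.95 / 4 = 0.4875
Rounded to nearest 0.05: 0.5

0.5


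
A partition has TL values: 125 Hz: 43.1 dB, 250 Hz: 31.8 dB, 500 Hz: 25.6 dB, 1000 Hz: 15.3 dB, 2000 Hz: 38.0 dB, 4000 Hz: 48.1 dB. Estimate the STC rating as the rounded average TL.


Given TL values at each frequency:
  125 Hz: 43.1 dB
  250 Hz: 31.8 dB
  500 Hz: 25.6 dB
  1000 Hz: 15.3 dB
  2000 Hz: 38.0 dB
  4000 Hz: 48.1 dB
Formula: STC ~ round(average of TL values)
Sum = 43.1 + 31.8 + 25.6 + 15.3 + 38.0 + 48.1 = 201.9
Average = 201.9 / 6 = 33.65
Rounded: 34

34


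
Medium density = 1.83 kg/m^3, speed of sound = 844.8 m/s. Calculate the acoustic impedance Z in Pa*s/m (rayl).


Given values:
  rho = 1.83 kg/m^3
  c = 844.8 m/s
Formula: Z = rho * c
Z = 1.83 * 844.8
Z = 1545.98

1545.98 rayl


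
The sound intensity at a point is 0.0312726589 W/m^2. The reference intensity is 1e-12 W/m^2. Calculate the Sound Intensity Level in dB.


Given values:
  I = 0.0312726589 W/m^2
  I_ref = 1e-12 W/m^2
Formula: SIL = 10 * log10(I / I_ref)
Compute ratio: I / I_ref = 31272658900
Compute log10: log10(31272658900) = 10.495165
Multiply: SIL = 10 * 10.495165 = 104.95

104.95 dB


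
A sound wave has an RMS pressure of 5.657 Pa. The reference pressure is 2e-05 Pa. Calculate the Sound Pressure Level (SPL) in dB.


Given values:
  p = 5.657 Pa
  p_ref = 2e-05 Pa
Formula: SPL = 20 * log10(p / p_ref)
Compute ratio: p / p_ref = 5.657 / 2e-05 = 282850
Compute log10: log10(282850) = 5.451556
Multiply: SPL = 20 * 5.451556 = 109.03

109.03 dB


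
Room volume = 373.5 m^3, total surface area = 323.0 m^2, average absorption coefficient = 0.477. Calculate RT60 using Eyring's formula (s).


Given values:
  V = 373.5 m^3, S = 323.0 m^2, alpha = 0.477
Formula: RT60 = 0.161 * V / (-S * ln(1 - alpha))
Compute ln(1 - 0.477) = ln(0.523) = -0.648174
Denominator: -323.0 * -0.648174 = 209.3602
Numerator: 0.161 * 373.5 = 60.1335
RT60 = 60.1335 / 209.3602 = 0.287

0.287 s
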